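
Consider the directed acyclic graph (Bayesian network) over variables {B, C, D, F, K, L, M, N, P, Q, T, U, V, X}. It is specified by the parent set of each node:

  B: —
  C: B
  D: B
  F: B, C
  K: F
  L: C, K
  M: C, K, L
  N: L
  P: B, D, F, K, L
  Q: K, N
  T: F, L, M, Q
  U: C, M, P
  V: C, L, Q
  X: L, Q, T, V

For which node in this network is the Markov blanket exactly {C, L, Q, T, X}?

The target node must have every member of {C, L, Q, T, X} as a parent, child, or co-parent, and no others.
Parents of V: C, L, Q; children: X; co-parents: L, Q, T.
These exactly cover the given set, so the node is V.

V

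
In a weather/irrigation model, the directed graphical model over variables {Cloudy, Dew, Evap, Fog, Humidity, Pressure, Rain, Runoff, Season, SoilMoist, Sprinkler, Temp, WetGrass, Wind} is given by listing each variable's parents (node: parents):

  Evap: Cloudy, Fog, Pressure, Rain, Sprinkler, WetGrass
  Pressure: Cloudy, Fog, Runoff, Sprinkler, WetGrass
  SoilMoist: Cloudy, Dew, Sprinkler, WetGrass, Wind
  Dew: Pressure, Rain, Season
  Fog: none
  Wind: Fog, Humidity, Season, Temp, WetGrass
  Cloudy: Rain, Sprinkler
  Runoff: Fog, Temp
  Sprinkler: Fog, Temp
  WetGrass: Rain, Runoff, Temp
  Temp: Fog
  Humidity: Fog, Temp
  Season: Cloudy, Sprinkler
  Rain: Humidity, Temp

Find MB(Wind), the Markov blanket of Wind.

{Cloudy, Dew, Fog, Humidity, Season, SoilMoist, Sprinkler, Temp, WetGrass}

The Markov blanket of a node is its parents, its children, and the other parents of its children.
Wind's parents: Fog, Humidity, Season, Temp, WetGrass.
Children of Wind: SoilMoist.
For each child, the remaining parents (spouses of Wind):
  SoilMoist also has parents Cloudy, Dew, Sprinkler, WetGrass.
MB(Wind) = {Cloudy, Dew, Fog, Humidity, Season, SoilMoist, Sprinkler, Temp, WetGrass}.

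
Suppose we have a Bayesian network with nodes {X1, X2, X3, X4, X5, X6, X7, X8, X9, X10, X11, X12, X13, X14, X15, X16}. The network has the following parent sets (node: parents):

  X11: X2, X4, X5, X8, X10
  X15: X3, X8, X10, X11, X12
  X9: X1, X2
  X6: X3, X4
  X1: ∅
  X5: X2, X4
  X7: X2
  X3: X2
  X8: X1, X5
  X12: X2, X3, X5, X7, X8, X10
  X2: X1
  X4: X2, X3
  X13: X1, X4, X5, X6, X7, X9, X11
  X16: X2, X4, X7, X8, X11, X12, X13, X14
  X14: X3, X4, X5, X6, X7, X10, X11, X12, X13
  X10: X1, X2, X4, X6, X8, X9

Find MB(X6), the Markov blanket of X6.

{X1, X2, X3, X4, X5, X7, X8, X9, X10, X11, X12, X13, X14}

The Markov blanket of a node is its parents, its children, and the other parents of its children.
Parents of X6: X3, X4.
Ch(X6) = {X10, X13, X14}.
For each child, the remaining parents (spouses of X6):
  X10 also has parents X1, X2, X4, X8, X9.
  X13 also has parents X1, X4, X5, X7, X9, X11.
  X14 also has parents X3, X4, X5, X7, X10, X11, X12, X13.
MB(X6) = {X1, X2, X3, X4, X5, X7, X8, X9, X10, X11, X12, X13, X14}.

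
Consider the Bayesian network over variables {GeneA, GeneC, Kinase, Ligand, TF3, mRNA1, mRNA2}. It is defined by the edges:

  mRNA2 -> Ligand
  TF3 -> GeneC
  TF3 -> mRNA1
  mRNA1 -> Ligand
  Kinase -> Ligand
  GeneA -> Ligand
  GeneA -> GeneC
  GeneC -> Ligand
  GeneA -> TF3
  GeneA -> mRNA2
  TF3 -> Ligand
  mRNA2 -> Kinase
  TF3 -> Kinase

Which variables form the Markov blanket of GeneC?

Recall MB(v) = parents ∪ children ∪ spouses, where spouses are the other parents of v's children.
GeneC's parents: GeneA, TF3.
GeneC's children: Ligand.
Parents of each child, excluding GeneC:
  parents(Ligand) \ {GeneC} = {GeneA, Kinase, TF3, mRNA1, mRNA2}.
MB(GeneC) = {GeneA, Kinase, Ligand, TF3, mRNA1, mRNA2}.

{GeneA, Kinase, Ligand, TF3, mRNA1, mRNA2}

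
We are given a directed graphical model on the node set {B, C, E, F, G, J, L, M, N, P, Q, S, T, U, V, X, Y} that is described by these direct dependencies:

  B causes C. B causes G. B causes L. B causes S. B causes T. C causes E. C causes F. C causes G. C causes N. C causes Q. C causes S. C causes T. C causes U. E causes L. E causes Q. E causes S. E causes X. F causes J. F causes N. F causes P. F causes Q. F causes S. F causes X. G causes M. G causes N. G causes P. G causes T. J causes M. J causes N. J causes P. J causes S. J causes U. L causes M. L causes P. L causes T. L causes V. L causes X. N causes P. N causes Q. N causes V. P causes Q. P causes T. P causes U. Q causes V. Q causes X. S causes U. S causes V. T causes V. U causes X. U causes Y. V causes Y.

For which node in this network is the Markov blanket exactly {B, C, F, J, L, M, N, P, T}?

G

The target node must have every member of {B, C, F, J, L, M, N, P, T} as a parent, child, or co-parent, and no others.
Parents of G: B, C; children: M, N, P, T; co-parents: B, C, F, J, L, N, P.
These exactly cover the given set, so the node is G.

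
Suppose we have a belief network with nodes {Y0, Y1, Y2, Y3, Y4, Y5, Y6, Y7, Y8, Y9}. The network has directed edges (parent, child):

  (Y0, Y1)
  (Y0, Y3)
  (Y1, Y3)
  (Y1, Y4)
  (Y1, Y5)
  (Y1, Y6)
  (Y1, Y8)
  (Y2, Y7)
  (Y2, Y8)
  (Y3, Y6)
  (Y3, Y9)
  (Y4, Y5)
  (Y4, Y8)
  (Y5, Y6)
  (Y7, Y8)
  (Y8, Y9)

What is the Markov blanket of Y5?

By definition, MB(Y5) is built from Y5's parents, Y5's children, and the co-parents of Y5.
Y5 has parents Y1, Y4.
Y5 has child Y6.
Parents of each child, excluding Y5:
  Y6: Y1, Y3
Union: {Y1, Y4} ∪ {Y6} ∪ {Y1, Y3} = {Y1, Y3, Y4, Y6}.

{Y1, Y3, Y4, Y6}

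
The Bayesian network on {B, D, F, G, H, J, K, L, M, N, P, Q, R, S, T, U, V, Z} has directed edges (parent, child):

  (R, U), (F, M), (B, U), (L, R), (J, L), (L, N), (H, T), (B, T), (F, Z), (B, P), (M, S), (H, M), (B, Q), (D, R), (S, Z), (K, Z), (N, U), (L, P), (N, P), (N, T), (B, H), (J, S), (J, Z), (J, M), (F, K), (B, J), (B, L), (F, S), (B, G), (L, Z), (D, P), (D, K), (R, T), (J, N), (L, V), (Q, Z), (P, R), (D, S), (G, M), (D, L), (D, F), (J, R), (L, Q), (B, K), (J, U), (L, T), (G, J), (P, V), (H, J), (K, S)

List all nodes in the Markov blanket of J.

{B, D, F, G, H, K, L, M, N, P, Q, R, S, U, Z}

The Markov blanket of a node is its parents, its children, and the other parents of its children.
J has parents B, G, H.
Children of J: L, M, N, R, S, U, Z.
Other parents of J's children:
  parents(L) \ {J} = {B, D}.
  parents(M) \ {J} = {F, G, H}.
  N's other parent is L.
  R's other parents are D, L, P.
  S also has parents D, F, K, M.
  U's other parents are B, N, R.
  Z also has parents F, K, L, Q, S.
So the Markov blanket of J is {B, D, F, G, H, K, L, M, N, P, Q, R, S, U, Z}.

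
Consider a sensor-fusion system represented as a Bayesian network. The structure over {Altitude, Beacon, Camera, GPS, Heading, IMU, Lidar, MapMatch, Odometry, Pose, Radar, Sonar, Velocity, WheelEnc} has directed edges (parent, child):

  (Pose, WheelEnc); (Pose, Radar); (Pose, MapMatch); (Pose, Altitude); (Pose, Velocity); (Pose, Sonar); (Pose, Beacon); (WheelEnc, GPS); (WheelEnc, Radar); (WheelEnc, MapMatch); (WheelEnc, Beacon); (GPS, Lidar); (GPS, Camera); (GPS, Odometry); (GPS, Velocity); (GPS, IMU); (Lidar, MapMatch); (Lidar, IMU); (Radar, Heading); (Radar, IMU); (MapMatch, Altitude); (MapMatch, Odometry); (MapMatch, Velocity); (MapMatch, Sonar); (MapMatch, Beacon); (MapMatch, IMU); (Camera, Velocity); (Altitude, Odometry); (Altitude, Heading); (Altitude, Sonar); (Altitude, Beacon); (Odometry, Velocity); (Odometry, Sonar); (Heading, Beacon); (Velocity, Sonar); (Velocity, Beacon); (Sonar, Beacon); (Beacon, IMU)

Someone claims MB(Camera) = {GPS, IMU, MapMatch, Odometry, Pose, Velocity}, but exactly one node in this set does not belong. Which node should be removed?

IMU

By definition, MB(Camera) is built from Camera's parents, Camera's children, and the co-parents of Camera.
Camera's children: Velocity.
Parents of Camera: GPS.
Co-parents of Camera (other parents of its children):
  Velocity also has parents GPS, MapMatch, Odometry, Pose.
MB(Camera) = {GPS, MapMatch, Odometry, Pose, Velocity}.
IMU is neither a parent, child, nor co-parent of Camera, so it does not belong.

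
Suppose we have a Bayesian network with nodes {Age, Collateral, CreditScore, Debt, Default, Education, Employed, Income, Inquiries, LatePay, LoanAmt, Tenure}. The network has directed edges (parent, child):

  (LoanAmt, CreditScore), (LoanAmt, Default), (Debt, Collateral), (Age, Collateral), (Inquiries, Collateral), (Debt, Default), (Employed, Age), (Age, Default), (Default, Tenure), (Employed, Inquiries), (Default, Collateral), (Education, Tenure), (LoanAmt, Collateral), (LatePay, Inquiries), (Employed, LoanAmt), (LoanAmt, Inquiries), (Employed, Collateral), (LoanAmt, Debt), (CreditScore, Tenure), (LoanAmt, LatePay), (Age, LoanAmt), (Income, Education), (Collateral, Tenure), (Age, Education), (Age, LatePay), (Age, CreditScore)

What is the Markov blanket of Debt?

A node's Markov blanket = Pa ∪ Ch ∪ (parents of Ch other than the node itself).
Debt has parent LoanAmt.
Ch(Debt) = {Collateral, Default}.
Co-parents of Debt (other parents of its children):
  Default also has parents Age, LoanAmt.
  Collateral's other parents are Age, Default, Employed, Inquiries, LoanAmt.
MB(Debt) = {Age, Collateral, Default, Employed, Inquiries, LoanAmt}.

{Age, Collateral, Default, Employed, Inquiries, LoanAmt}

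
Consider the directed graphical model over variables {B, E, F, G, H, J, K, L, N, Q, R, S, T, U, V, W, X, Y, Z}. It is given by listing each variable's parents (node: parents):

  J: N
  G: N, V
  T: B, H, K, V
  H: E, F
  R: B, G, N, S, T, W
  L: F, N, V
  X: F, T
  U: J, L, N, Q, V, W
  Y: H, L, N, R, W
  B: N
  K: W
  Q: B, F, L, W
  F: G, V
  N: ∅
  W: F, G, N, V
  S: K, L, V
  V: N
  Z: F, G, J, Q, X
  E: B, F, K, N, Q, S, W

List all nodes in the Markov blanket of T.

{B, F, G, H, K, N, R, S, V, W, X}

T's children: R, X.
T's parents: B, H, K, V.
Other parents of T's children:
  parents(R) \ {T} = {B, G, N, S, W}.
  parents(X) \ {T} = {F}.
So the Markov blanket of T is {B, F, G, H, K, N, R, S, V, W, X}.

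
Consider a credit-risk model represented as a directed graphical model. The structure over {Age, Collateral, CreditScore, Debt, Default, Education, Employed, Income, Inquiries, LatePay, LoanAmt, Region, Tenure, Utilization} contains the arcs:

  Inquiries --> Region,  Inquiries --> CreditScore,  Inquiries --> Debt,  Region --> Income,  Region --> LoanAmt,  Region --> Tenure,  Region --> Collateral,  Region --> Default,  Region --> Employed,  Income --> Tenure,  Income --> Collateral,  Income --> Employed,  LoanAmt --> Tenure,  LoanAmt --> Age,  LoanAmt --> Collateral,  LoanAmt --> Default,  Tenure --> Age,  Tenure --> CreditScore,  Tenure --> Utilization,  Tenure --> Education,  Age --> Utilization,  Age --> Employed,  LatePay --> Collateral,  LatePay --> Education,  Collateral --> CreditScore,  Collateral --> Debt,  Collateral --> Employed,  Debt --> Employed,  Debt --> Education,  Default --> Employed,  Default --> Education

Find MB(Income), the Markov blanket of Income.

By definition, MB(Income) is built from Income's parents, Income's children, and the co-parents of Income.
Income has parent Region.
Income has children Collateral, Employed, Tenure.
Co-parents of Income (other parents of its children):
  Tenure: LoanAmt, Region
  Collateral: LatePay, LoanAmt, Region
  Employed: Age, Collateral, Debt, Default, Region
Union: {Region} ∪ {Collateral, Employed, Tenure} ∪ {Age, Collateral, Debt, Default, LatePay, LoanAmt, Region} = {Age, Collateral, Debt, Default, Employed, LatePay, LoanAmt, Region, Tenure}.

{Age, Collateral, Debt, Default, Employed, LatePay, LoanAmt, Region, Tenure}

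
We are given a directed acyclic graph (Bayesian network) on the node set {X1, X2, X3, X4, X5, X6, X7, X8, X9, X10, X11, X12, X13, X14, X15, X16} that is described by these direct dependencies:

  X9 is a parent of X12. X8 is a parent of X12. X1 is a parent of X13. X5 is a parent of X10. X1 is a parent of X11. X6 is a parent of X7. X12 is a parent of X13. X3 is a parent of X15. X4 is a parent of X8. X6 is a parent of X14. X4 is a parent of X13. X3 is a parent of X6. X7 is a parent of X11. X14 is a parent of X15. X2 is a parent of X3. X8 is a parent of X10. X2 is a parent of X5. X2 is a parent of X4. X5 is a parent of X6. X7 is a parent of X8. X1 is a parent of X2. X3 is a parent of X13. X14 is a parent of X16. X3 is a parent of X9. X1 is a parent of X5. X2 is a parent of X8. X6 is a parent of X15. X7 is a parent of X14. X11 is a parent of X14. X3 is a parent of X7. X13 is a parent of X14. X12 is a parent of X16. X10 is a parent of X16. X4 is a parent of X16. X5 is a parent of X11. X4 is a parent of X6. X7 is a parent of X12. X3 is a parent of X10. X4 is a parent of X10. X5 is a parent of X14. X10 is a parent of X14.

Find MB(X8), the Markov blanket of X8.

{X2, X3, X4, X5, X7, X9, X10, X12}

Ch(X8) = {X10, X12}.
Pa(X8) = {X2, X4, X7}.
Other parents of X8's children:
  X10's other parents are X3, X4, X5.
  X12 also has parents X7, X9.
So the Markov blanket of X8 is {X2, X3, X4, X5, X7, X9, X10, X12}.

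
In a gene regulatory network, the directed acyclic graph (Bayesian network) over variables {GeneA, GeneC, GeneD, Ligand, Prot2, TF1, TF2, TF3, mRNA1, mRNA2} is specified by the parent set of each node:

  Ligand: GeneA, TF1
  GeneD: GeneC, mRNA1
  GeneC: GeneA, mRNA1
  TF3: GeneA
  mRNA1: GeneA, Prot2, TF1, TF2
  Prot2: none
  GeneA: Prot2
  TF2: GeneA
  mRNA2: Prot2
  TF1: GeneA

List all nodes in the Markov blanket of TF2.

{GeneA, Prot2, TF1, mRNA1}

Recall MB(v) = parents ∪ children ∪ spouses, where spouses are the other parents of v's children.
Ch(TF2) = {mRNA1}.
TF2's parents: GeneA.
Co-parents of TF2 (other parents of its children):
  mRNA1's other parents are GeneA, Prot2, TF1.
Union: {GeneA} ∪ {mRNA1} ∪ {GeneA, Prot2, TF1} = {GeneA, Prot2, TF1, mRNA1}.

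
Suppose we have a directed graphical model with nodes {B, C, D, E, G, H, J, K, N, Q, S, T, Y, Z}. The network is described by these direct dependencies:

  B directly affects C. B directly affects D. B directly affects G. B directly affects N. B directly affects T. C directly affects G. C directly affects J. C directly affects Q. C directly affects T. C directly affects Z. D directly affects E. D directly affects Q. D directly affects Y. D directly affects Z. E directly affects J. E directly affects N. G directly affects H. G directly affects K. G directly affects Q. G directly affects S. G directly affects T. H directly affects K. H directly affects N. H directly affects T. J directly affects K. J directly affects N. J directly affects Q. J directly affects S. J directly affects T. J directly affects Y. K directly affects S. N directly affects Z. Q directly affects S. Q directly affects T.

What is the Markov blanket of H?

{B, C, E, G, J, K, N, Q, T}

The Markov blanket of a node is its parents, its children, and the other parents of its children.
H has children K, N, T.
Pa(H) = {G}.
For each child, the remaining parents (spouses of H):
  parents(K) \ {H} = {G, J}.
  N's other parents are B, E, J.
  T also has parents B, C, G, J, Q.
Union: {G} ∪ {K, N, T} ∪ {B, C, E, G, J, Q} = {B, C, E, G, J, K, N, Q, T}.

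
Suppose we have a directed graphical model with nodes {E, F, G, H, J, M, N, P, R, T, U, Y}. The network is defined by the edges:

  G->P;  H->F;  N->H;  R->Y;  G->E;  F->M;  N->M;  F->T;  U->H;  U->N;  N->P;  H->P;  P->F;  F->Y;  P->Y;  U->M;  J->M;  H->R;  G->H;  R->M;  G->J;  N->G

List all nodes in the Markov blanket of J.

J has parent G.
J's children: M.
Other parents of J's children:
  M's other parents are F, N, R, U.
Union: {G} ∪ {M} ∪ {F, N, R, U} = {F, G, M, N, R, U}.

{F, G, M, N, R, U}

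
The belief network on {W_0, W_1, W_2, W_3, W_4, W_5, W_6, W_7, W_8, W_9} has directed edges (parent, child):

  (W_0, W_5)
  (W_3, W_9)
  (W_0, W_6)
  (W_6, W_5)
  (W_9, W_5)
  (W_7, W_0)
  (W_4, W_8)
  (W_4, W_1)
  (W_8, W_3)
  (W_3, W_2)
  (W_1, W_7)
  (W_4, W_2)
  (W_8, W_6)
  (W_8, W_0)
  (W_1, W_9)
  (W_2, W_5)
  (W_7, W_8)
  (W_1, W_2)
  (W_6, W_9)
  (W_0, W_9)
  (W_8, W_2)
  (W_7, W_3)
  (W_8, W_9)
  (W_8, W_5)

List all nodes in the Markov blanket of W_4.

{W_1, W_2, W_3, W_7, W_8}

A node's Markov blanket = Pa ∪ Ch ∪ (parents of Ch other than the node itself).
W_4's parents: none.
W_4 has children W_1, W_2, W_8.
Parents of each child, excluding W_4:
  W_1: —
  W_8: W_7
  W_2: W_1, W_3, W_8
MB(W_4) = {W_1, W_2, W_3, W_7, W_8}.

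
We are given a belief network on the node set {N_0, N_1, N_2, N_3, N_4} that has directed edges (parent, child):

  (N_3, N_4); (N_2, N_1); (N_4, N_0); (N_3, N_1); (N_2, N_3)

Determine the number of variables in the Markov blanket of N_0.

1

Recall MB(v) = parents ∪ children ∪ spouses, where spouses are the other parents of v's children.
N_0 has no children.
N_0's parents: N_4.
N_0 has no children, so there are no co-parents.
MB(N_0) = {N_4}, which has 1 node.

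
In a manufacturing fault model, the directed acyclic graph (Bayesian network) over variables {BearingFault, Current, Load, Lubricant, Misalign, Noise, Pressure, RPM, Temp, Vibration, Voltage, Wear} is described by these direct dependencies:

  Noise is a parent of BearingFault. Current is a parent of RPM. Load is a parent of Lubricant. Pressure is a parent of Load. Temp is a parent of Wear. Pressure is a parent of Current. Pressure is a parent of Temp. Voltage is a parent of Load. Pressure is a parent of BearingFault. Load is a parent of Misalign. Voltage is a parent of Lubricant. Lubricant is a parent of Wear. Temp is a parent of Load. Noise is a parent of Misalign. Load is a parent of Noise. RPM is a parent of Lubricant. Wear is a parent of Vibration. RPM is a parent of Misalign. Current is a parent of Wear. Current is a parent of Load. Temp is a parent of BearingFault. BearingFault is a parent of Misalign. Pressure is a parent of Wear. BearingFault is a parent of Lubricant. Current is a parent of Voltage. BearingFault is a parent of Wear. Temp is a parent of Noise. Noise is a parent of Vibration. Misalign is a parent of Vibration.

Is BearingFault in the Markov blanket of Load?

Yes

BearingFault is a co-parent of Load: both are parents of Lubricant, Misalign.
So BearingFault ∈ MB(Load).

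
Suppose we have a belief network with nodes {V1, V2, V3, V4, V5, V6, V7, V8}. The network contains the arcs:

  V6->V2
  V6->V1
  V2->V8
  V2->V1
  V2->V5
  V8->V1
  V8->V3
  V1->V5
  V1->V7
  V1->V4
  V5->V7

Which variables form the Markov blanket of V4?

Parents of V4: V1.
Children of V4: none.
V4 has no children, so there are no co-parents.
MB(V4) = {V1}.

{V1}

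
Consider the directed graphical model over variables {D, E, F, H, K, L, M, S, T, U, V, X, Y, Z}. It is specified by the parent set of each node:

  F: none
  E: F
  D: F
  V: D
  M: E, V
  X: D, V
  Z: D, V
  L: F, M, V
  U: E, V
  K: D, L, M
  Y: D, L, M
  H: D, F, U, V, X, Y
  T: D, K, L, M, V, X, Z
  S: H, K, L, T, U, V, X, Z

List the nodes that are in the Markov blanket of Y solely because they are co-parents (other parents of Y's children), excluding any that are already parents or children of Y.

Children of Y: H.
  H's other parents are D, F, U, V, X.
Excluding nodes already adjacent to Y (D, H, L, M), the co-parent-only contribution is {F, U, V, X}.

{F, U, V, X}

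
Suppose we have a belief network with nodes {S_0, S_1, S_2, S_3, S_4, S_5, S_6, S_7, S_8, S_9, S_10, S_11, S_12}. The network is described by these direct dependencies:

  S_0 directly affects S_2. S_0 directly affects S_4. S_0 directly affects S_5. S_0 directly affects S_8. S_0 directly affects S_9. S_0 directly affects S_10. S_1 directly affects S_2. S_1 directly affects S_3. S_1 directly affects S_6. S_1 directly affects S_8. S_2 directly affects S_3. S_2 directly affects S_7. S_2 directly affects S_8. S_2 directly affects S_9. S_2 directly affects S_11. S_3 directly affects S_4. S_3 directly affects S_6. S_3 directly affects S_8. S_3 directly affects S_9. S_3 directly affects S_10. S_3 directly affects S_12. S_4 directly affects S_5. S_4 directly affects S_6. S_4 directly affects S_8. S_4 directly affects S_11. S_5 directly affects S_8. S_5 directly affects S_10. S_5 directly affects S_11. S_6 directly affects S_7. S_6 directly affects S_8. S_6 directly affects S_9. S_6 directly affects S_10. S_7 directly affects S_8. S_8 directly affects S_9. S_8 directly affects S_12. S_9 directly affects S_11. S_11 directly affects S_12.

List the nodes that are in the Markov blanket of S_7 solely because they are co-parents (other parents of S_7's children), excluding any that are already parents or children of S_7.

{S_0, S_1, S_3, S_4, S_5}

Children of S_7: S_8.
  S_8 also has parents S_0, S_1, S_2, S_3, S_4, S_5, S_6.
Excluding nodes already adjacent to S_7 (S_2, S_6, S_8), the co-parent-only contribution is {S_0, S_1, S_3, S_4, S_5}.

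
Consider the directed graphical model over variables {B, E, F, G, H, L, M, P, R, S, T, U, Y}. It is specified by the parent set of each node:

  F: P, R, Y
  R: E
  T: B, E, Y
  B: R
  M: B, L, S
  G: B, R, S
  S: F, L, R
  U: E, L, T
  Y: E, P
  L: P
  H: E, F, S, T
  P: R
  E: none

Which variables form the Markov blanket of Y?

The Markov blanket of a node is its parents, its children, and the other parents of its children.
Y's children: F, T.
Y's parents: E, P.
Co-parents of Y (other parents of its children):
  F's other parents are P, R.
  parents(T) \ {Y} = {B, E}.
So the Markov blanket of Y is {B, E, F, P, R, T}.

{B, E, F, P, R, T}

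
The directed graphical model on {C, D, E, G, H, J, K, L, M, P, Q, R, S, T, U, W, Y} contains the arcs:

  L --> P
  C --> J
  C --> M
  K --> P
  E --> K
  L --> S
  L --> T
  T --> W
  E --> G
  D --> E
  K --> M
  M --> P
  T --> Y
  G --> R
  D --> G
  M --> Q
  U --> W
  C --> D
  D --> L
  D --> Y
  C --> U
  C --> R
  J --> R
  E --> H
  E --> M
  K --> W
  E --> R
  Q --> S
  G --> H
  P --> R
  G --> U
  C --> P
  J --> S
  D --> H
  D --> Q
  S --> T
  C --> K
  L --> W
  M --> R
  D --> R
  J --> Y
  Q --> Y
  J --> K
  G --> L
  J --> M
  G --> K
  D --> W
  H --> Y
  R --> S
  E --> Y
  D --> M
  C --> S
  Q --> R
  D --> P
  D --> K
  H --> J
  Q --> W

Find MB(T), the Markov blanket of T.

{D, E, H, J, K, L, Q, S, U, W, Y}

T's parents: L, S.
T has children W, Y.
For each child, the remaining parents (spouses of T):
  W: D, K, L, Q, U
  Y: D, E, H, J, Q
MB(T) = {D, E, H, J, K, L, Q, S, U, W, Y}.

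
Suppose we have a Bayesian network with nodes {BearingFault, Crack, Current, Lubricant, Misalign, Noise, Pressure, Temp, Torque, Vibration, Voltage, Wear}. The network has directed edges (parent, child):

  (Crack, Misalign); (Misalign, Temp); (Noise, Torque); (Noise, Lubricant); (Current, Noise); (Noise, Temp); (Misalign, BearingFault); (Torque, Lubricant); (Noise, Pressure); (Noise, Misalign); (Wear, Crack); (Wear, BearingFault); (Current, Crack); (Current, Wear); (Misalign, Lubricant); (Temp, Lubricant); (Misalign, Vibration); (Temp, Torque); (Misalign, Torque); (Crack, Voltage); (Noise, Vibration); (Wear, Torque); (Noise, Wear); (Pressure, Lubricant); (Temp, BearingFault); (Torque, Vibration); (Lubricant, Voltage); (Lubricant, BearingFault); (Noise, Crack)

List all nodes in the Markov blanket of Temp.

{BearingFault, Lubricant, Misalign, Noise, Pressure, Torque, Wear}

By definition, MB(Temp) is built from Temp's parents, Temp's children, and the co-parents of Temp.
Parents of Temp: Misalign, Noise.
Ch(Temp) = {BearingFault, Lubricant, Torque}.
Parents of each child, excluding Temp:
  Torque: Misalign, Noise, Wear
  Lubricant: Misalign, Noise, Pressure, Torque
  BearingFault: Lubricant, Misalign, Wear
So the Markov blanket of Temp is {BearingFault, Lubricant, Misalign, Noise, Pressure, Torque, Wear}.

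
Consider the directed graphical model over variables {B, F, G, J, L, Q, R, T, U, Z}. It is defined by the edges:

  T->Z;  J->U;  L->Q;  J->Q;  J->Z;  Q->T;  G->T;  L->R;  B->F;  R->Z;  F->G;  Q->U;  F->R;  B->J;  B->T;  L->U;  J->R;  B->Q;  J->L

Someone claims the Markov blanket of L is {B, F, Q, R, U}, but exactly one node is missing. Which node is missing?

L's parents: J.
Ch(L) = {Q, R, U}.
Parents of each child, excluding L:
  Q's other parents are B, J.
  parents(R) \ {L} = {F, J}.
  U's other parents are J, Q.
MB(L) = {B, F, J, Q, R, U}.
Comparing with the claimed set, J is missing.

J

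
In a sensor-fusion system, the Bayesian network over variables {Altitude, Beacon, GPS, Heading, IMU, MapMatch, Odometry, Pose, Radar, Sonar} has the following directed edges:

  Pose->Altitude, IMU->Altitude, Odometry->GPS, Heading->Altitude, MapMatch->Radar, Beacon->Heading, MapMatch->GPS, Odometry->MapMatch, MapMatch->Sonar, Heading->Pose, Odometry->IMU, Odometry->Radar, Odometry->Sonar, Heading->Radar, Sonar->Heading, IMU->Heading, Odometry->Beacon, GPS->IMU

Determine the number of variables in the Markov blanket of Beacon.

4

Pa(Beacon) = {Odometry}.
Ch(Beacon) = {Heading}.
For each child, the remaining parents (spouses of Beacon):
  Heading: IMU, Sonar
MB(Beacon) = {Heading, IMU, Odometry, Sonar}, which has 4 nodes.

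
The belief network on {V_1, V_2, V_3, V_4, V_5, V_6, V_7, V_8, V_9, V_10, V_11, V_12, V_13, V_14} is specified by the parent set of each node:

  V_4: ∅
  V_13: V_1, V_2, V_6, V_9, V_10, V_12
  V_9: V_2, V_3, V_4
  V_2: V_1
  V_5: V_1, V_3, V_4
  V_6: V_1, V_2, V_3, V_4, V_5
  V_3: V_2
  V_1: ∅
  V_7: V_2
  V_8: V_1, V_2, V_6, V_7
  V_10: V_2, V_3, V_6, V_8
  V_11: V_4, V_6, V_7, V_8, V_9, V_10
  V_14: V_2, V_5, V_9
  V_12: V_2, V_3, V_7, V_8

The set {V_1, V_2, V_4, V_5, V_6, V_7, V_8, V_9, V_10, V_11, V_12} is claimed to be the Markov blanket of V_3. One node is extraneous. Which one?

V_3 has parent V_2.
Children of V_3: V_5, V_6, V_9, V_10, V_12.
Co-parents of V_3 (other parents of its children):
  parents(V_5) \ {V_3} = {V_1, V_4}.
  V_6's other parents are V_1, V_2, V_4, V_5.
  V_9 also has parents V_2, V_4.
  parents(V_10) \ {V_3} = {V_2, V_6, V_8}.
  parents(V_12) \ {V_3} = {V_2, V_7, V_8}.
MB(V_3) = {V_1, V_2, V_4, V_5, V_6, V_7, V_8, V_9, V_10, V_12}.
V_11 is neither a parent, child, nor co-parent of V_3, so it does not belong.

V_11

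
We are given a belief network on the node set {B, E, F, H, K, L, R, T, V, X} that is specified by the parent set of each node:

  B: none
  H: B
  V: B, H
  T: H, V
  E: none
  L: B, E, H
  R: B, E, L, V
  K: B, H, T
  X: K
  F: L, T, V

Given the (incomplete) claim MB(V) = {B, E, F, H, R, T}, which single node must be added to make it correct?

L

A node's Markov blanket = Pa ∪ Ch ∪ (parents of Ch other than the node itself).
V has parents B, H.
V's children: F, R, T.
For each child, the remaining parents (spouses of V):
  T also has parent H.
  R's other parents are B, E, L.
  F also has parents L, T.
MB(V) = {B, E, F, H, L, R, T}.
Comparing with the claimed set, L is missing.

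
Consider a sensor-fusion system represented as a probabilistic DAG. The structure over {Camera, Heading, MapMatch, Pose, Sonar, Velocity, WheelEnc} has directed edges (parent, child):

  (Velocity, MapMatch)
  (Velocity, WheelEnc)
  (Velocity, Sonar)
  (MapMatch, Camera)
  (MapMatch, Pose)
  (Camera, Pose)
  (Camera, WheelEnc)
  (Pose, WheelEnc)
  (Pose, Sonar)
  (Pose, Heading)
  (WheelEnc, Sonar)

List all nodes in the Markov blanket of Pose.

{Camera, Heading, MapMatch, Sonar, Velocity, WheelEnc}

Recall MB(v) = parents ∪ children ∪ spouses, where spouses are the other parents of v's children.
Pose has parents Camera, MapMatch.
Ch(Pose) = {Heading, Sonar, WheelEnc}.
Parents of each child, excluding Pose:
  WheelEnc also has parents Camera, Velocity.
  Sonar also has parents Velocity, WheelEnc.
  Heading has no other parent.
Taking the union gives {Camera, Heading, MapMatch, Sonar, Velocity, WheelEnc}.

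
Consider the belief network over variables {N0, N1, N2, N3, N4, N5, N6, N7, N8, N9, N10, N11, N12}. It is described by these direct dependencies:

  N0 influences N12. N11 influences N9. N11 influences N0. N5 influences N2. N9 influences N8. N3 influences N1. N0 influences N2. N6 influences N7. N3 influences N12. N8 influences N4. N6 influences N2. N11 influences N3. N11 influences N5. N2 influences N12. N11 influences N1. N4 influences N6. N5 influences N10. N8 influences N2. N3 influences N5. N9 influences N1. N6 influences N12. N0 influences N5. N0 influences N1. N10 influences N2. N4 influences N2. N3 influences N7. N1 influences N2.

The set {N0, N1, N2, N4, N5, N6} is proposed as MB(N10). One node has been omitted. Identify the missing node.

N8

Recall MB(v) = parents ∪ children ∪ spouses, where spouses are the other parents of v's children.
N10's parents: N5.
Children of N10: N2.
For each child, the remaining parents (spouses of N10):
  N2 also has parents N0, N1, N4, N5, N6, N8.
MB(N10) = {N0, N1, N2, N4, N5, N6, N8}.
Comparing with the claimed set, N8 is missing.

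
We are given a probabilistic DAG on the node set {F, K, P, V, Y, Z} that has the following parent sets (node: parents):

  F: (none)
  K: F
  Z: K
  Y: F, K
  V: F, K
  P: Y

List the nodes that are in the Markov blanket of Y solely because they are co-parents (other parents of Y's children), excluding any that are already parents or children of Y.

{}

Children of Y: P.
  P: —
Excluding nodes already adjacent to Y (F, K, P), the co-parent-only contribution is {}.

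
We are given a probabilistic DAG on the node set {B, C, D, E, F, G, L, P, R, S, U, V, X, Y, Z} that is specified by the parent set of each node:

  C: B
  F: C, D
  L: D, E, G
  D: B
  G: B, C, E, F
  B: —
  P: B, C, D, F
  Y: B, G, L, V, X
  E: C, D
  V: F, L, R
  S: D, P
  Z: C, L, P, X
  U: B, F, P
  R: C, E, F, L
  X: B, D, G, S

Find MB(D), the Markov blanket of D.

{B, C, E, F, G, L, P, S, X}

A node's Markov blanket = Pa ∪ Ch ∪ (parents of Ch other than the node itself).
Parents of D: B.
D's children: E, F, L, P, S, X.
Co-parents of D (other parents of its children):
  E: C
  F: C
  L: E, G
  P: B, C, F
  S: P
  X: B, G, S
Taking the union gives {B, C, E, F, G, L, P, S, X}.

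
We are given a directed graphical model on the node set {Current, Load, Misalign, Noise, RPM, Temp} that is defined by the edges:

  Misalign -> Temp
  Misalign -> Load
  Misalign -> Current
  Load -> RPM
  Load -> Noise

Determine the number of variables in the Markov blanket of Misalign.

Children of Misalign: Current, Load, Temp.
Misalign has no parents.
For each child, the remaining parents (spouses of Misalign):
  Temp: —
  Current: —
  Load: —
MB(Misalign) = {Current, Load, Temp}, which has 3 nodes.

3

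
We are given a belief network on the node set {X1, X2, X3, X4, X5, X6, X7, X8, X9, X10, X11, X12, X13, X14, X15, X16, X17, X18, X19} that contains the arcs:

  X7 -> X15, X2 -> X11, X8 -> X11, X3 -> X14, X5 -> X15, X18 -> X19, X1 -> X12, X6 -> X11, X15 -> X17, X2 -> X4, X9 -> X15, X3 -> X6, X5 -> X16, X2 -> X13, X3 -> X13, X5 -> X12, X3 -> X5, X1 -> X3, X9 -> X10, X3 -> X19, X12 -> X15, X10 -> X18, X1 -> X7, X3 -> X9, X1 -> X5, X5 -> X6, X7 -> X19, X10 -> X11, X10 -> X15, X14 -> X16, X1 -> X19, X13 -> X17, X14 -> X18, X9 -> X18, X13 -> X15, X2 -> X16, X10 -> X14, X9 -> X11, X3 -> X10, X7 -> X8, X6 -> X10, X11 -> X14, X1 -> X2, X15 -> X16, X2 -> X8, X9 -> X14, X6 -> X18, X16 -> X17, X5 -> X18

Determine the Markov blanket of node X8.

{X2, X6, X7, X9, X10, X11}

A node's Markov blanket = Pa ∪ Ch ∪ (parents of Ch other than the node itself).
X8's parents: X2, X7.
Ch(X8) = {X11}.
For each child, the remaining parents (spouses of X8):
  parents(X11) \ {X8} = {X2, X6, X9, X10}.
Union: {X2, X7} ∪ {X11} ∪ {X2, X6, X9, X10} = {X2, X6, X7, X9, X10, X11}.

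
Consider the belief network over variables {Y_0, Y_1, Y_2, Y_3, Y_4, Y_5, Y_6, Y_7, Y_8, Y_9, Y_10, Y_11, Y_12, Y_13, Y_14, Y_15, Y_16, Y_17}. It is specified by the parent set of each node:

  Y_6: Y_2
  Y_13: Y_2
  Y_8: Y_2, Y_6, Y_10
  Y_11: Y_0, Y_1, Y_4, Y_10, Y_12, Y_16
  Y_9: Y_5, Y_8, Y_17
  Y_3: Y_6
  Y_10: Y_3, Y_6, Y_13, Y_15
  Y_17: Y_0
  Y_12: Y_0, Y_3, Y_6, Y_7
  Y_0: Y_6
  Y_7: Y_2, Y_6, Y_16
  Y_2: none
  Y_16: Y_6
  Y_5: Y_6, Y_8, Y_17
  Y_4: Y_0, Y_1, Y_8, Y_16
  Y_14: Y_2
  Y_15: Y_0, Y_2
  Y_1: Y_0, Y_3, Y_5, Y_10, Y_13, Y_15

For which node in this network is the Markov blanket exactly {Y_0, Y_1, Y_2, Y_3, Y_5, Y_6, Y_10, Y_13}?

Y_15

The target node must have every member of {Y_0, Y_1, Y_2, Y_3, Y_5, Y_6, Y_10, Y_13} as a parent, child, or co-parent, and no others.
Parents of Y_15: Y_0, Y_2; children: Y_1, Y_10; co-parents: Y_0, Y_3, Y_5, Y_6, Y_10, Y_13.
These exactly cover the given set, so the node is Y_15.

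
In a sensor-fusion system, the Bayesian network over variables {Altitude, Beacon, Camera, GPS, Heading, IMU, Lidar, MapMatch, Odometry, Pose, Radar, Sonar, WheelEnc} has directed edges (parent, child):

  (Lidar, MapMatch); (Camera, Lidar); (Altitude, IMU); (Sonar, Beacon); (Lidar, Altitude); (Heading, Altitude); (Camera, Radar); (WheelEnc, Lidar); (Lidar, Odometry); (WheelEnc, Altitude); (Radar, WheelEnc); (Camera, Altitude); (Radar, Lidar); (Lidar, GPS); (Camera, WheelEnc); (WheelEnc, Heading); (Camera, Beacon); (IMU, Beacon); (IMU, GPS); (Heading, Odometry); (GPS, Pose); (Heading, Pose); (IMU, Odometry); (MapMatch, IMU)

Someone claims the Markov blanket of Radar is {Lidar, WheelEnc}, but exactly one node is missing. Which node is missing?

A node's Markov blanket = Pa ∪ Ch ∪ (parents of Ch other than the node itself).
Radar's parents: Camera.
Children of Radar: Lidar, WheelEnc.
Parents of each child, excluding Radar:
  WheelEnc: Camera
  Lidar: Camera, WheelEnc
MB(Radar) = {Camera, Lidar, WheelEnc}.
Comparing with the claimed set, Camera is missing.

Camera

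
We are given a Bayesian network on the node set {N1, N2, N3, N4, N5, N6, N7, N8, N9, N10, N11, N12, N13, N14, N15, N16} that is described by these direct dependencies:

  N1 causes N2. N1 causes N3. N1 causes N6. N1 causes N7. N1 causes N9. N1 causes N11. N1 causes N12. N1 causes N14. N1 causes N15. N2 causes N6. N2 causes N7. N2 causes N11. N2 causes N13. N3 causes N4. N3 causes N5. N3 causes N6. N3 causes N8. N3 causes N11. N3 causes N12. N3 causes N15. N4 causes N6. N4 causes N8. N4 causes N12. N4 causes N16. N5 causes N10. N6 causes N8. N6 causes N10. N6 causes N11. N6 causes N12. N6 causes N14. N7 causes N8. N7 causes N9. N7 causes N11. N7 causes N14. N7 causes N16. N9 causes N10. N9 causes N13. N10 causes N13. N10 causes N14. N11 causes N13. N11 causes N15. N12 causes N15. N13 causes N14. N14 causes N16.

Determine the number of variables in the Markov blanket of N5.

N5 has child N10.
N5 has parent N3.
Other parents of N5's children:
  N10's other parents are N6, N9.
MB(N5) = {N3, N6, N9, N10}, which has 4 nodes.

4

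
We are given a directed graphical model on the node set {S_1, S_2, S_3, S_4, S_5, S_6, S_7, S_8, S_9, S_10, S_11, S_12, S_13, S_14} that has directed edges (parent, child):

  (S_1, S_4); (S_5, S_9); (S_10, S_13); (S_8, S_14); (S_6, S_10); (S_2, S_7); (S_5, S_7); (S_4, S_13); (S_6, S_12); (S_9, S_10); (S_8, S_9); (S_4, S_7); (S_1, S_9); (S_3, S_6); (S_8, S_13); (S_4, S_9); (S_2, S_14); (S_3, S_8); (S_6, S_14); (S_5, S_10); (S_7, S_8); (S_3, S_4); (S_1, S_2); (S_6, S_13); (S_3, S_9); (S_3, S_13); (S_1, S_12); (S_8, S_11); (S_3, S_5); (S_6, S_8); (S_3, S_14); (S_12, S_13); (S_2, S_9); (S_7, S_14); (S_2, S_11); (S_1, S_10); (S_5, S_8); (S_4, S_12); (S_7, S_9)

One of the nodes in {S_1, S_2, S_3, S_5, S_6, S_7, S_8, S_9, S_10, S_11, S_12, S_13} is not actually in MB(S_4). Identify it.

S_11

Pa(S_4) = {S_1, S_3}.
Ch(S_4) = {S_7, S_9, S_12, S_13}.
Parents of each child, excluding S_4:
  S_7: S_2, S_5
  S_9: S_1, S_2, S_3, S_5, S_7, S_8
  S_12: S_1, S_6
  S_13: S_3, S_6, S_8, S_10, S_12
MB(S_4) = {S_1, S_2, S_3, S_5, S_6, S_7, S_8, S_9, S_10, S_12, S_13}.
S_11 is neither a parent, child, nor co-parent of S_4, so it does not belong.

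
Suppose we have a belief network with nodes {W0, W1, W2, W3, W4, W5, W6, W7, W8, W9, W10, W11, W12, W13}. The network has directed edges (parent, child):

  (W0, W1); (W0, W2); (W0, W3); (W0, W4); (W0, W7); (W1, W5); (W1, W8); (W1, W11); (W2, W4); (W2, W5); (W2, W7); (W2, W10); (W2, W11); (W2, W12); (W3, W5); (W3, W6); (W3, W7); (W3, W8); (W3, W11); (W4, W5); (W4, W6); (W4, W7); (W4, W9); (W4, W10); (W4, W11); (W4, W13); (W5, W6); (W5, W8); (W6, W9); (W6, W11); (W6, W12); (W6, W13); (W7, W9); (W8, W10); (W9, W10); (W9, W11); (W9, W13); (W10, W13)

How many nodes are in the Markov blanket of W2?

Pa(W2) = {W0}.
Ch(W2) = {W4, W5, W7, W10, W11, W12}.
Other parents of W2's children:
  W4: W0
  W5: W1, W3, W4
  W7: W0, W3, W4
  W10: W4, W8, W9
  W11: W1, W3, W4, W6, W9
  W12: W6
MB(W2) = {W0, W1, W3, W4, W5, W6, W7, W8, W9, W10, W11, W12}, which has 12 nodes.

12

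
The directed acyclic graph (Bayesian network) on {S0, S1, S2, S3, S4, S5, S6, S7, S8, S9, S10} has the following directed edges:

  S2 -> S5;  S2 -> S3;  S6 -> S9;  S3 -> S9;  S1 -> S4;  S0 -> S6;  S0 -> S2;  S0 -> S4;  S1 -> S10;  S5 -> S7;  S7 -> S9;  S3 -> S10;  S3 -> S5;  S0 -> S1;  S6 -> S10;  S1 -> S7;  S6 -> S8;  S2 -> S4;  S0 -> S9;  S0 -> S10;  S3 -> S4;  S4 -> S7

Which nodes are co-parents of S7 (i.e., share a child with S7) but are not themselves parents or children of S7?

Children of S7: S9.
  S9's other parents are S0, S3, S6.
Excluding nodes already adjacent to S7 (S1, S4, S5, S9), the co-parent-only contribution is {S0, S3, S6}.

{S0, S3, S6}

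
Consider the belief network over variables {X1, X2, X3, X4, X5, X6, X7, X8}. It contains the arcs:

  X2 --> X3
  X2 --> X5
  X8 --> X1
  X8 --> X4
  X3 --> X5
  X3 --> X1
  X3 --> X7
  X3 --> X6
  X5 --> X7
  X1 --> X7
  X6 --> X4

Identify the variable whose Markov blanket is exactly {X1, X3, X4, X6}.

The target node must have every member of {X1, X3, X4, X6} as a parent, child, or co-parent, and no others.
Parents of X8: none; children: X1, X4; co-parents: X3, X6.
These exactly cover the given set, so the node is X8.

X8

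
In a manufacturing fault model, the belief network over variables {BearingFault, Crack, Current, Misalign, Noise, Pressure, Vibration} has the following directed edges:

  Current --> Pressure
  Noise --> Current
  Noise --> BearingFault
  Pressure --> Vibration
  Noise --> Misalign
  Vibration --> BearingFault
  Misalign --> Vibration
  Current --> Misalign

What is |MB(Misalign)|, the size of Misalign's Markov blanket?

4

Misalign's children: Vibration.
Pa(Misalign) = {Current, Noise}.
Parents of each child, excluding Misalign:
  Vibration: Pressure
MB(Misalign) = {Current, Noise, Pressure, Vibration}, which has 4 nodes.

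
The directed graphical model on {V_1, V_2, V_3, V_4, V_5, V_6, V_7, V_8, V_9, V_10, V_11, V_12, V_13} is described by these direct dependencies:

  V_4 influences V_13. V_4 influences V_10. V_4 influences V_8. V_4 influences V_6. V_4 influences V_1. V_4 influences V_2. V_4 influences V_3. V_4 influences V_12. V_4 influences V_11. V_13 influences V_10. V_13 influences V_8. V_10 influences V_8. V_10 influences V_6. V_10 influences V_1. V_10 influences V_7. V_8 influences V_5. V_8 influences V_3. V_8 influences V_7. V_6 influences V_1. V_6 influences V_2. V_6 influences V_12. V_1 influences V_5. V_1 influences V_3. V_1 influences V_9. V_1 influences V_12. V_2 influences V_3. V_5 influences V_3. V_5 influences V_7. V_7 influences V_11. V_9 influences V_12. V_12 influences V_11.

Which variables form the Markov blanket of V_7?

{V_4, V_5, V_8, V_10, V_11, V_12}

Ch(V_7) = {V_11}.
Parents of V_7: V_5, V_8, V_10.
Other parents of V_7's children:
  V_11 also has parents V_4, V_12.
Taking the union gives {V_4, V_5, V_8, V_10, V_11, V_12}.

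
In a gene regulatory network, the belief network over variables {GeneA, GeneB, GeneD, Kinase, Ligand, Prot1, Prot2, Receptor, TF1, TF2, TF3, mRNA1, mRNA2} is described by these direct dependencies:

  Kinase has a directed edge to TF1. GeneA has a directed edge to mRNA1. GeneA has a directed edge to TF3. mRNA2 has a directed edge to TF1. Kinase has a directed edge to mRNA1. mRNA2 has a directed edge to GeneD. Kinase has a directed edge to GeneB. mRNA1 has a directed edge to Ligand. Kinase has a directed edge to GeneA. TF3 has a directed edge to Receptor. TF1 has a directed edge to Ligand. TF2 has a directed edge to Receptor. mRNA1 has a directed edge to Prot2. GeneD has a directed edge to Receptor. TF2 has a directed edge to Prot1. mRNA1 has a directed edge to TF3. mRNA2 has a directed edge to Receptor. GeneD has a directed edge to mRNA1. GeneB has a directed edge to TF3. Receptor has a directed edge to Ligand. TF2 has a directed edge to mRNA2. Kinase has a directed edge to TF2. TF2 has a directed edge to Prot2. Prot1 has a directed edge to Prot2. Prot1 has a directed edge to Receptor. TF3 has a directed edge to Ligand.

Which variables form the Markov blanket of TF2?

By definition, MB(TF2) is built from TF2's parents, TF2's children, and the co-parents of TF2.
Parents of TF2: Kinase.
TF2 has children Prot1, Prot2, Receptor, mRNA2.
Parents of each child, excluding TF2:
  mRNA2: —
  Prot1: —
  Receptor: GeneD, Prot1, TF3, mRNA2
  Prot2: Prot1, mRNA1
MB(TF2) = {GeneD, Kinase, Prot1, Prot2, Receptor, TF3, mRNA1, mRNA2}.

{GeneD, Kinase, Prot1, Prot2, Receptor, TF3, mRNA1, mRNA2}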